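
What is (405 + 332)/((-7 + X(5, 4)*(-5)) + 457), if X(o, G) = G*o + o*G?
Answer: 737/250 ≈ 2.9480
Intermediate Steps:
X(o, G) = 2*G*o (X(o, G) = G*o + G*o = 2*G*o)
(405 + 332)/((-7 + X(5, 4)*(-5)) + 457) = (405 + 332)/((-7 + (2*4*5)*(-5)) + 457) = 737/((-7 + 40*(-5)) + 457) = 737/((-7 - 200) + 457) = 737/(-207 + 457) = 737/250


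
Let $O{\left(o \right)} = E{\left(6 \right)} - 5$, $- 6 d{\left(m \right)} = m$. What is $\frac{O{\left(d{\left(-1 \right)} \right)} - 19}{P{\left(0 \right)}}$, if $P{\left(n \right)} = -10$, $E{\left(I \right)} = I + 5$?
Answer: $\frac{13}{10} \approx 1.3$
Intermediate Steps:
$E{\left(I \right)} = 5 + I$
$d{\left(m \right)} = - \frac{m}{6}$
$O{\left(o \right)} = 6$ ($O{\left(o \right)} = \left(5 + 6\right) - 5 = 11 - 5 = 6$)
$\frac{O{\left(d{\left(-1 \right)} \right)} - 19}{P{\left(0 \right)}} = \frac{6 - 19}{-10} = \left(- \frac{1}{10}\right) \left(-13\right) = \frac{13}{10}$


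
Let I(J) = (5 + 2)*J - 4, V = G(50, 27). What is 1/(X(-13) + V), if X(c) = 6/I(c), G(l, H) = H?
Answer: 95/2559 ≈ 0.037124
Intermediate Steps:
V = 27
I(J) = -4 + 7*J (I(J) = 7*J - 4 = -4 + 7*J)
X(c) = 6/(-4 + 7*c)
1/(X(-13) + V) = 1/(6/(-4 + 7*(-13)) + 27) = 1/(6/(-4 - 91) + 27) = 1/(6/(-95) + 27) = 1/(6*(-1/95) + 27) = 1/(-6/95 + 27) = 1/(2559/95) = 95/2559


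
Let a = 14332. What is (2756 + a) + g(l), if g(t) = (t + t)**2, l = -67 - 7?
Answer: 38992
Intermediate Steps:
l = -74
g(t) = 4*t**2 (g(t) = (2*t)**2 = 4*t**2)
(2756 + a) + g(l) = (2756 + 14332) + 4*(-74)**2 = 17088 + 4*5476 = 17088 + 21904 = 38992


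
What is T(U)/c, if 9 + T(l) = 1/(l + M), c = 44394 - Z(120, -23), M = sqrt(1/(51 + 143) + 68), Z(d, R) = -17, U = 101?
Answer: -17672615/87303188211 - sqrt(2559442)/87303188211 ≈ -0.00020245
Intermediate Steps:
M = sqrt(2559442)/194 (M = sqrt(1/194 + 68) = sqrt(13193/194) = sqrt(2559442)/194 ≈ 8.2465)
c = 44411 (c = 44394 - 1*(-17) = 44394 + 17 = 44411)
T(l) = -9 + 1/(l + sqrt(2559442)/194)
T(U)/c = ((194 - 1746*101 - 9*sqrt(2559442))/(sqrt(2559442) + 194*101))/44411 = ((194 - 176346 - 9*sqrt(2559442))/(sqrt(2559442) + 19594))*(1/44411) = ((-176152 - 9*sqrt(2559442))/(19594 + sqrt(2559442)))*(1/44411) = (-176152 - 9*sqrt(2559442))/(44411*(19594 + sqrt(2559442)))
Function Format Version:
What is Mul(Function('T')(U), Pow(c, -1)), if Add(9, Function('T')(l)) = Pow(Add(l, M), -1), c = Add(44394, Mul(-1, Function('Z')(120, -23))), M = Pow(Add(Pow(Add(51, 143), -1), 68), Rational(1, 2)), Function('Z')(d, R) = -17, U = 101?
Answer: Add(Rational(-17672615, 87303188211), Mul(Rational(-1, 87303188211), Pow(2559442, Rational(1, 2)))) ≈ -0.00020245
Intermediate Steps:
M = Mul(Rational(1, 194), Pow(2559442, Rational(1, 2))) (M = Pow(Add(Pow(194, -1), 68), Rational(1, 2)) = Pow(Add(Rational(1, 194), 68), Rational(1, 2)) = Pow(Rational(13193, 194), Rational(1, 2)) = Mul(Rational(1, 194), Pow(2559442, Rational(1, 2))) ≈ 8.2465)
c = 44411 (c = Add(44394, Mul(-1, -17)) = Add(44394, 17) = 44411)
Function('T')(l) = Add(-9, Pow(Add(l, Mul(Rational(1, 194), Pow(2559442, Rational(1, 2)))), -1))
Mul(Function('T')(U), Pow(c, -1)) = Mul(Mul(Pow(Add(Pow(2559442, Rational(1, 2)), Mul(194, 101)), -1), Add(194, Mul(-1746, 101), Mul(-9, Pow(2559442, Rational(1, 2))))), Pow(44411, -1)) = Mul(Mul(Pow(Add(Pow(2559442, Rational(1, 2)), 19594), -1), Add(194, -176346, Mul(-9, Pow(2559442, Rational(1, 2))))), Rational(1, 44411)) = Mul(Mul(Pow(Add(19594, Pow(2559442, Rational(1, 2))), -1), Add(-176152, Mul(-9, Pow(2559442, Rational(1, 2))))), Rational(1, 44411)) = Mul(Rational(1, 44411), Pow(Add(19594, Pow(2559442, Rational(1, 2))), -1), Add(-176152, Mul(-9, Pow(2559442, Rational(1, 2)))))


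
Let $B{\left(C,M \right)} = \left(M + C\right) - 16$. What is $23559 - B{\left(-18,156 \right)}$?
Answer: $23437$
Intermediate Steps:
$B{\left(C,M \right)} = -16 + C + M$ ($B{\left(C,M \right)} = \left(C + M\right) - 16 = -16 + C + M$)
$23559 - B{\left(-18,156 \right)} = 23559 - \left(-16 - 18 + 156\right) = 23559 - 122 = 23437$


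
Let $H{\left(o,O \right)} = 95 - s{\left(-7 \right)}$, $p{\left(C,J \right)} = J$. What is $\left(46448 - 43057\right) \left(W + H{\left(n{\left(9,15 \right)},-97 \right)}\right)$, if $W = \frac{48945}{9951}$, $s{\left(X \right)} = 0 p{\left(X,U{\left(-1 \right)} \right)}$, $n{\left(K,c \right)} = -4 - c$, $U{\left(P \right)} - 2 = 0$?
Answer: $\frac{1123879130}{3317} \approx 3.3882 \cdot 10^{5}$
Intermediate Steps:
$U{\left(P \right)} = 2$ ($U{\left(P \right)} = 2 + 0 = 2$)
$s{\left(X \right)} = 0$ ($s{\left(X \right)} = 0 \cdot 2 = 0$)
$W = \frac{16315}{3317}$ ($W = 48945 \cdot \frac{1}{9951} = \frac{16315}{3317} \approx 4.9186$)
$H{\left(o,O \right)} = 95$ ($H{\left(o,O \right)} = 95 - 0 = 95 + 0 = 95$)
$\left(46448 - 43057\right) \left(W + H{\left(n{\left(9,15 \right)},-97 \right)}\right) = \left(46448 - 43057\right) \left(\frac{16315}{3317} + 95\right) = 3391 \cdot \frac{331430}{3317} = \frac{1123879130}{3317}$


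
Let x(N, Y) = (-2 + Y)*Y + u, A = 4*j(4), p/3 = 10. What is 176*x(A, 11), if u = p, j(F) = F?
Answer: 22704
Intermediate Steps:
p = 30 (p = 3*10 = 30)
u = 30
A = 16 (A = 4*4 = 16)
x(N, Y) = 30 + Y*(-2 + Y) (x(N, Y) = (-2 + Y)*Y + 30 = Y*(-2 + Y) + 30 = 30 + Y*(-2 + Y))
176*x(A, 11) = 176*(30 + 11² - 2*11) = 176*(30 + 121 - 22) = 176*129 = 22704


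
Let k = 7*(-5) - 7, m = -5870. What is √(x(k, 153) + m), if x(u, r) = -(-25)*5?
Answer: I*√5745 ≈ 75.796*I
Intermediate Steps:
k = -42 (k = -35 - 7 = -42)
x(u, r) = 125 (x(u, r) = -5*(-25) = 125)
√(x(k, 153) + m) = √(125 - 5870) = √(-5745) = I*√5745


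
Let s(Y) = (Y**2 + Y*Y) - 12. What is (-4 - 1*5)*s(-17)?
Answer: -5094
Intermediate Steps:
s(Y) = -12 + 2*Y**2 (s(Y) = (Y**2 + Y**2) - 12 = 2*Y**2 - 12 = -12 + 2*Y**2)
(-4 - 1*5)*s(-17) = (-4 - 1*5)*(-12 + 2*(-17)**2) = (-4 - 5)*(-12 + 2*289) = -9*(-12 + 578) = -9*566 = -5094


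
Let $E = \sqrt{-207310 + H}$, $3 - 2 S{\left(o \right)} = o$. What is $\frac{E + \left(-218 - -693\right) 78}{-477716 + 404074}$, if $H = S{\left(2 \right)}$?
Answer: $- \frac{18525}{36821} - \frac{i \sqrt{829238}}{147284} \approx -0.50311 - 0.0061828 i$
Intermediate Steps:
$S{\left(o \right)} = \frac{3}{2} - \frac{o}{2}$
$H = \frac{1}{2}$ ($H = \frac{3}{2} - 1 = \frac{1}{2} \approx 0.5$)
$E = \frac{i \sqrt{829238}}{2}$ ($E = \sqrt{-207310 + \frac{1}{2}} = \sqrt{- \frac{414619}{2}} = \frac{i \sqrt{829238}}{2} \approx 455.31 i$)
$\frac{E + \left(-218 - -693\right) 78}{-477716 + 404074} = \frac{\frac{i \sqrt{829238}}{2} + \left(-218 - -693\right) 78}{-477716 + 404074} = \frac{\frac{i \sqrt{829238}}{2} + \left(-218 + 693\right) 78}{-73642} = \left(\frac{i \sqrt{829238}}{2} + 475 \cdot 78\right) \left(- \frac{1}{73642}\right) = \left(\frac{i \sqrt{829238}}{2} + 37050\right) \left(- \frac{1}{73642}\right) = \left(37050 + \frac{i \sqrt{829238}}{2}\right) \left(- \frac{1}{73642}\right) = - \frac{18525}{36821} - \frac{i \sqrt{829238}}{147284}$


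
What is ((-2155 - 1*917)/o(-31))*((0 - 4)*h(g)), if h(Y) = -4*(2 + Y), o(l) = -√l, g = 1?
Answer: -147456*I*√31/31 ≈ -26484.0*I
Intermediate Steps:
h(Y) = -8 - 4*Y
((-2155 - 1*917)/o(-31))*((0 - 4)*h(g)) = ((-2155 - 1*917)/((-√(-31))))*((0 - 4)*(-8 - 4*1)) = ((-2155 - 917)/((-I*√31)))*(-4*(-8 - 4)) = (-3072*I*√31/31)*(-4*(-12)) = -3072*I*√31/31*48 = -147456*I*√31/31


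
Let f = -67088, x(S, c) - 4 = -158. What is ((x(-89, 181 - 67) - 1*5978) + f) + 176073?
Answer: 102853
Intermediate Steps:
x(S, c) = -154 (x(S, c) = 4 - 158 = -154)
((x(-89, 181 - 67) - 1*5978) + f) + 176073 = ((-154 - 1*5978) - 67088) + 176073 = ((-154 - 5978) - 67088) + 176073 = (-6132 - 67088) + 176073 = -73220 + 176073 = 102853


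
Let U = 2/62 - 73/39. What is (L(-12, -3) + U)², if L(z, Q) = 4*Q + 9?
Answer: 34234201/1461681 ≈ 23.421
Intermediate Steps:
U = -2224/1209 (U = 2*(1/62) - 73*1/39 = 1/31 - 73/39 = -2224/1209 ≈ -1.8395)
L(z, Q) = 9 + 4*Q
(L(-12, -3) + U)² = ((9 + 4*(-3)) - 2224/1209)² = ((9 - 12) - 2224/1209)² = (-3 - 2224/1209)² = (-5851/1209)² = 34234201/1461681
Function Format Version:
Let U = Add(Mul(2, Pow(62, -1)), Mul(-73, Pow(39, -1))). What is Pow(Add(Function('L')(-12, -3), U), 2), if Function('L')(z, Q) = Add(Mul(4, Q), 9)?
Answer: Rational(34234201, 1461681) ≈ 23.421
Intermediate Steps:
U = Rational(-2224, 1209) (U = Add(Mul(2, Rational(1, 62)), Mul(-73, Rational(1, 39))) = Add(Rational(1, 31), Rational(-73, 39)) = Rational(-2224, 1209) ≈ -1.8395)
Function('L')(z, Q) = Add(9, Mul(4, Q))
Pow(Add(Function('L')(-12, -3), U), 2) = Pow(Add(Add(9, Mul(4, -3)), Rational(-2224, 1209)), 2) = Pow(Add(Add(9, -12), Rational(-2224, 1209)), 2) = Pow(Add(-3, Rational(-2224, 1209)), 2) = Pow(Rational(-5851, 1209), 2) = Rational(34234201, 1461681)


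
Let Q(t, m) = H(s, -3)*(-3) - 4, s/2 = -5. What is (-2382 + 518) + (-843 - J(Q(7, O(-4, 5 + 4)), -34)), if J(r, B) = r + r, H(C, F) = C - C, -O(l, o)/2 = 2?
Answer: -2699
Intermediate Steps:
s = -10 (s = 2*(-5) = -10)
O(l, o) = -4 (O(l, o) = -2*2 = -4)
H(C, F) = 0
Q(t, m) = -4 (Q(t, m) = 0*(-3) - 4 = 0 - 4 = -4)
J(r, B) = 2*r
(-2382 + 518) + (-843 - J(Q(7, O(-4, 5 + 4)), -34)) = (-2382 + 518) + (-843 - 2*(-4)) = -1864 + (-843 - 1*(-8)) = -1864 + (-843 + 8) = -1864 - 835 = -2699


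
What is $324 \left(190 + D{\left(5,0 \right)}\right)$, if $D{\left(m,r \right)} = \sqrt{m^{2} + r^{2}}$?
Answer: $63180$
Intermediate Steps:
$324 \left(190 + D{\left(5,0 \right)}\right) = 324 \left(190 + \sqrt{5^{2} + 0^{2}}\right) = 324 \left(190 + \sqrt{25 + 0}\right) = 324 \left(190 + \sqrt{25}\right) = 324 \left(190 + 5\right) = 324 \cdot 195 = 63180$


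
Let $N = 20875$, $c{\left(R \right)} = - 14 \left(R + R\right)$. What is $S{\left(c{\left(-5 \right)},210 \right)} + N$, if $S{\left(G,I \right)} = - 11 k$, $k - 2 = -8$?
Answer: $20941$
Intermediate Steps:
$k = -6$ ($k = 2 - 8 = -6$)
$c{\left(R \right)} = - 28 R$ ($c{\left(R \right)} = - 14 \cdot 2 R = - 28 R$)
$S{\left(G,I \right)} = 66$ ($S{\left(G,I \right)} = \left(-11\right) \left(-6\right) = 66$)
$S{\left(c{\left(-5 \right)},210 \right)} + N = 66 + 20875 = 20941$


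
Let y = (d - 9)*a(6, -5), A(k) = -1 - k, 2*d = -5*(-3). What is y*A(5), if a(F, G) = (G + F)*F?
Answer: 54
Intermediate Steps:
d = 15/2 (d = (-5*(-3))/2 = (½)*15 = 15/2 ≈ 7.5000)
a(F, G) = F*(F + G) (a(F, G) = (F + G)*F = F*(F + G))
y = -9 (y = (15/2 - 9)*(6*(6 - 5)) = -9 ≈ -9.0000)
y*A(5) = -9*(-1 - 1*5) = -9*(-1 - 5) = -9*(-6) = 54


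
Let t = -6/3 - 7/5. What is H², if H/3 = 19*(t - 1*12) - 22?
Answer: 22268961/25 ≈ 8.9076e+5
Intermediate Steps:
t = -17/5 (t = -6*⅓ - 7*⅕ = -2 - 7/5 = -17/5 ≈ -3.4000)
H = -4719/5 (H = 3*(19*(-17/5 - 1*12) - 22) = 3*(19*(-17/5 - 12) - 22) = 3*(19*(-77/5) - 22) = 3*(-1463/5 - 22) = 3*(-1573/5) = -4719/5 ≈ -943.80)
H² = (-4719/5)² = 22268961/25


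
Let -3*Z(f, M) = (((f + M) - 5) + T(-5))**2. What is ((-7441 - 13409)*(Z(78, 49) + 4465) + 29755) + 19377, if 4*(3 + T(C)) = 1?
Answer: 46294331/8 ≈ 5.7868e+6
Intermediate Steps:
T(C) = -11/4 (T(C) = -3 + (1/4)*1 = -3 + 1/4 = -11/4)
Z(f, M) = -(-31/4 + M + f)**2/3 (Z(f, M) = -(((f + M) - 5) - 11/4)**2/3 = -(((M + f) - 5) - 11/4)**2/3 = -((-5 + M + f) - 11/4)**2/3 = -(-31/4 + M + f)**2/3)
((-7441 - 13409)*(Z(78, 49) + 4465) + 29755) + 19377 = ((-7441 - 13409)*(-(-31 + 4*49 + 4*78)**2/48 + 4465) + 29755) + 19377 = (-20850*(-(-31 + 196 + 312)**2/48 + 4465) + 29755) + 19377 = (-20850*(-1/48*477**2 + 4465) + 29755) + 19377 = (-20850*(-1/48*227529 + 4465) + 29755) + 19377 = (-20850*(-75843/16 + 4465) + 29755) + 19377 = (-20850*(-4403/16) + 29755) + 19377 = (45901275/8 + 29755) + 19377 = 46139315/8 + 19377 = 46294331/8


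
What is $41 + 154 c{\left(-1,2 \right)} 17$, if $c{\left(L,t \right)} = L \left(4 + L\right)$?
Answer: $-7813$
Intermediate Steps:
$41 + 154 c{\left(-1,2 \right)} 17 = 41 + 154 - (4 - 1) 17 = 41 + 154 \left(-1\right) 3 \cdot 17 = 41 + 154 \left(\left(-3\right) 17\right) = 41 + 154 \left(-51\right) = 41 - 7854 = -7813$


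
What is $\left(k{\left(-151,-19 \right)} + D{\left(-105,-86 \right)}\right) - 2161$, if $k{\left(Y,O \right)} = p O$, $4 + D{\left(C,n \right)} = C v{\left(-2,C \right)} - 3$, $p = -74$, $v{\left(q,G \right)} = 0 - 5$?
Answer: $-237$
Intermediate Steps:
$v{\left(q,G \right)} = -5$
$D{\left(C,n \right)} = -7 - 5 C$ ($D{\left(C,n \right)} = -4 + \left(C \left(-5\right) - 3\right) = -4 - \left(3 + 5 C\right) = -7 - 5 C$)
$k{\left(Y,O \right)} = - 74 O$
$\left(k{\left(-151,-19 \right)} + D{\left(-105,-86 \right)}\right) - 2161 = \left(\left(-74\right) \left(-19\right) - -518\right) - 2161 = \left(1406 + \left(-7 + 525\right)\right) - 2161 = \left(1406 + 518\right) - 2161 = 1924 - 2161 = -237$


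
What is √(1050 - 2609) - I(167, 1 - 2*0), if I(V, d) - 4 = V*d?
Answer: -171 + I*√1559 ≈ -171.0 + 39.484*I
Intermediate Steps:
I(V, d) = 4 + V*d
√(1050 - 2609) - I(167, 1 - 2*0) = √(1050 - 2609) - (4 + 167*(1 - 2*0)) = √(-1559) - (4 + 167*(1 + 0)) = I*√1559 - (4 + 167*1) = I*√1559 - (4 + 167) = I*√1559 - 1*171 = I*√1559 - 171 = -171 + I*√1559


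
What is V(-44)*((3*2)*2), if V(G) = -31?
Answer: -372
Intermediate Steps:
V(-44)*((3*2)*2) = -31*3*2*2 = -186*2 = -31*12 = -372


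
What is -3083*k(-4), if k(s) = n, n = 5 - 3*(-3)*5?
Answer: -154150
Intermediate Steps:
n = 50 (n = 5 + 9*5 = 5 + 45 = 50)
k(s) = 50
-3083*k(-4) = -3083*50 = -154150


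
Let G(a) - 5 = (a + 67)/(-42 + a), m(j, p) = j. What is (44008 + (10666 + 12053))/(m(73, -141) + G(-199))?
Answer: 16081207/18930 ≈ 849.51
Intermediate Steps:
G(a) = 5 + (67 + a)/(-42 + a) (G(a) = 5 + (a + 67)/(-42 + a) = 5 + (67 + a)/(-42 + a))
(44008 + (10666 + 12053))/(m(73, -141) + G(-199)) = (44008 + (10666 + 12053))/(73 + (-143 + 6*(-199))/(-42 - 199)) = (44008 + 22719)/(73 + (-143 - 1194)/(-241)) = 66727/(73 - 1/241*(-1337)) = 66727/(73 + 1337/241) = 66727/(18930/241) = 66727*(241/18930) = 16081207/18930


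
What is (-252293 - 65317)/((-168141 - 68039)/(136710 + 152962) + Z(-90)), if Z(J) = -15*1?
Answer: 4600136196/229063 ≈ 20082.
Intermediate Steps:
Z(J) = -15
(-252293 - 65317)/((-168141 - 68039)/(136710 + 152962) + Z(-90)) = (-252293 - 65317)/((-168141 - 68039)/(136710 + 152962) - 15) = -317610/(-236180/289672 - 15) = -317610/(-236180*1/289672 - 15) = -317610/(-59045/72418 - 15) = -317610/(-1145315/72418) = -317610*(-72418/1145315) = 4600136196/229063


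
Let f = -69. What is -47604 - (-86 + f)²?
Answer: -71629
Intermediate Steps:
-47604 - (-86 + f)² = -47604 - (-86 - 69)² = -47604 - 1*(-155)² = -47604 - 1*24025 = -47604 - 24025 = -71629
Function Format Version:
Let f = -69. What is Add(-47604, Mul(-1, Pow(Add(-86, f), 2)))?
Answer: -71629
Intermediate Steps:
Add(-47604, Mul(-1, Pow(Add(-86, f), 2))) = Add(-47604, Mul(-1, Pow(Add(-86, -69), 2))) = Add(-47604, Mul(-1, Pow(-155, 2))) = Add(-47604, Mul(-1, 24025)) = Add(-47604, -24025) = -71629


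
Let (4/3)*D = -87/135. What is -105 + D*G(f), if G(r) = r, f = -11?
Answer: -5981/60 ≈ -99.683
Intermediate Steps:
D = -29/60 (D = 3*(-87/135)/4 = 3*(-87*1/135)/4 = (¾)*(-29/45) = -29/60 ≈ -0.48333)
-105 + D*G(f) = -105 - 29/60*(-11) = -105 + 319/60 = -5981/60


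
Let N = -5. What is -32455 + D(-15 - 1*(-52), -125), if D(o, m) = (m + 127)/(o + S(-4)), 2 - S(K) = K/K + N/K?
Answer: -4770877/147 ≈ -32455.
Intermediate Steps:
S(K) = 1 + 5/K (S(K) = 2 - (K/K - 5/K) = 2 - (1 - 5/K) = 2 + (-1 + 5/K) = 1 + 5/K)
D(o, m) = (127 + m)/(-1/4 + o) (D(o, m) = (m + 127)/(o + (5 - 4)/(-4)) = (127 + m)/(o - 1/4*1) = (127 + m)/(o - 1/4) = (127 + m)/(-1/4 + o))
-32455 + D(-15 - 1*(-52), -125) = -32455 + 4*(127 - 125)/(-1 + 4*(-15 - 1*(-52))) = -32455 + 4*2/(-1 + 4*(-15 + 52)) = -32455 + 4*2/(-1 + 4*37) = -32455 + 4*2/(-1 + 148) = -32455 + 4*2/147 = -32455 + 4*(1/147)*2 = -32455 + 8/147 = -4770877/147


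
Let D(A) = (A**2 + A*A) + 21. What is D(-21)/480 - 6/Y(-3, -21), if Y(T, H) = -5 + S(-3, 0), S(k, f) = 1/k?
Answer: 481/160 ≈ 3.0062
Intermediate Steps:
Y(T, H) = -16/3 (Y(T, H) = -5 + 1/(-3) = -5 - 1/3 = -16/3)
D(A) = 21 + 2*A**2 (D(A) = (A**2 + A**2) + 21 = 2*A**2 + 21 = 21 + 2*A**2)
D(-21)/480 - 6/Y(-3, -21) = (21 + 2*(-21)**2)/480 - 6/(-16/3) = (21 + 2*441)*(1/480) - 6*(-3/16) = (21 + 882)*(1/480) + 9/8 = 903*(1/480) + 9/8 = 301/160 + 9/8 = 481/160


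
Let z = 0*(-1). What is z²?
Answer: 0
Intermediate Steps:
z = 0
z² = 0² = 0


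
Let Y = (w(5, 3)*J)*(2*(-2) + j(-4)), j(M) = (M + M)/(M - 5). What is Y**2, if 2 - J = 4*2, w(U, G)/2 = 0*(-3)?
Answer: 0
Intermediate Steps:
j(M) = 2*M/(-5 + M) (j(M) = (2*M)/(-5 + M) = 2*M/(-5 + M))
w(U, G) = 0 (w(U, G) = 2*(0*(-3)) = 2*0 = 0)
J = -6 (J = 2 - 4*2 = 2 - 1*8 = 2 - 8 = -6)
Y = 0 (Y = (0*(-6))*(2*(-2) + 2*(-4)/(-5 - 4)) = 0*(-4 + 2*(-4)/(-9)) = 0*(-4 + 2*(-4)*(-1/9)) = 0*(-4 + 8/9) = 0*(-28/9) = 0)
Y**2 = 0**2 = 0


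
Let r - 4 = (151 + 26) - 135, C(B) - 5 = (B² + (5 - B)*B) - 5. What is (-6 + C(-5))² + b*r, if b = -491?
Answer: -21625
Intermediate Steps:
C(B) = B² + B*(5 - B) (C(B) = 5 + ((B² + (5 - B)*B) - 5) = 5 + ((B² + B*(5 - B)) - 5) = 5 + (-5 + B² + B*(5 - B)) = B² + B*(5 - B))
r = 46 (r = 4 + ((151 + 26) - 135) = 4 + (177 - 135) = 4 + 42 = 46)
(-6 + C(-5))² + b*r = (-6 + 5*(-5))² - 491*46 = (-6 - 25)² - 22586 = (-31)² - 22586 = 961 - 22586 = -21625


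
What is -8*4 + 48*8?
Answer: 352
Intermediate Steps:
-8*4 + 48*8 = -32 + 384 = 352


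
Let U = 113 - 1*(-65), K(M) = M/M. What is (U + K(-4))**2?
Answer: 32041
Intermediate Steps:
K(M) = 1
U = 178 (U = 113 + 65 = 178)
(U + K(-4))**2 = (178 + 1)**2 = 179**2 = 32041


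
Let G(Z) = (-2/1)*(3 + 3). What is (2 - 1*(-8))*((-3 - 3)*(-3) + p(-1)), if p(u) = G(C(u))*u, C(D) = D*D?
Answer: 300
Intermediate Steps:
C(D) = D**2
G(Z) = -12 (G(Z) = -2*1*6 = -2*6 = -12)
p(u) = -12*u
(2 - 1*(-8))*((-3 - 3)*(-3) + p(-1)) = (2 - 1*(-8))*((-3 - 3)*(-3) - 12*(-1)) = (2 + 8)*(-6*(-3) + 12) = 10*(18 + 12) = 10*30 = 300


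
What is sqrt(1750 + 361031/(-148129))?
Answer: sqrt(38345371960751)/148129 ≈ 41.804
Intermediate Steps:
sqrt(1750 + 361031/(-148129)) = sqrt(1750 + 361031*(-1/148129)) = sqrt(1750 - 361031/148129) = sqrt(258864719/148129) = sqrt(38345371960751)/148129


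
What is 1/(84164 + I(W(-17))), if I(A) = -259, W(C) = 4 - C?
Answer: 1/83905 ≈ 1.1918e-5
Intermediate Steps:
1/(84164 + I(W(-17))) = 1/(84164 - 259) = 1/83905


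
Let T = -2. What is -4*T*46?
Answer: 368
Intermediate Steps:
-4*T*46 = -4*(-2)*46 = 8*46 = 368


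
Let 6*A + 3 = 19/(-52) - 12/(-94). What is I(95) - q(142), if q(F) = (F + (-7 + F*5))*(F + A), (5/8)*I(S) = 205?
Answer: -134464391/1128 ≈ -1.1921e+5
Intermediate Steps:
I(S) = 328 (I(S) = (8/5)*205 = 328)
A = -7913/14664 (A = -1/2 + (19/(-52) - 12/(-94))/6 = -1/2 + (19*(-1/52) - 12*(-1/94))/6 = -1/2 + (-19/52 + 6/47)/6 = -1/2 + (1/6)*(-581/2444) = -1/2 - 581/14664 = -7913/14664 ≈ -0.53962)
q(F) = (-7 + 6*F)*(-7913/14664 + F) (q(F) = (F + (-7 + F*5))*(F - 7913/14664) = (F + (-7 + 5*F))*(-7913/14664 + F) = (-7 + 6*F)*(-7913/14664 + F))
I(95) - q(142) = 328 - (55391/14664 + 6*142**2 - 25021/2444*142) = 328 - (55391/14664 + 6*20164 - 1776491/1222) = 328 - (55391/14664 + 120984 - 1776491/1222) = 328 - 1*134834375/1128 = 328 - 134834375/1128 = -134464391/1128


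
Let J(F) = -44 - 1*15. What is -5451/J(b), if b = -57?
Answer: 5451/59 ≈ 92.390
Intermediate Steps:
J(F) = -59 (J(F) = -44 - 15 = -59)
-5451/J(b) = -5451/(-59) = -5451*(-1/59) = 5451/59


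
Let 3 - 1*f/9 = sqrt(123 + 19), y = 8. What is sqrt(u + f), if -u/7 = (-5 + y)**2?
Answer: 3*sqrt(-4 - sqrt(142)) ≈ 11.969*I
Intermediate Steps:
u = -63 (u = -7*(-5 + 8)**2 = -7*3**2 = -7*9 = -63)
f = 27 - 9*sqrt(142) (f = 27 - 9*sqrt(123 + 19) = 27 - 9*sqrt(142) ≈ -80.247)
sqrt(u + f) = sqrt(-63 + (27 - 9*sqrt(142))) = sqrt(-36 - 9*sqrt(142))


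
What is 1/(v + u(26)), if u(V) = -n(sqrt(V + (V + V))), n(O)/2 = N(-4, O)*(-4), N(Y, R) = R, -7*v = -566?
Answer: 1981/37874 - 98*sqrt(78)/18937 ≈ 0.0066002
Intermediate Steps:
v = 566/7 (v = -1/7*(-566) = 566/7 ≈ 80.857)
n(O) = -8*O (n(O) = 2*(O*(-4)) = 2*(-4*O) = -8*O)
u(V) = 8*sqrt(3)*sqrt(V) (u(V) = -(-8)*sqrt(V + (V + V)) = -(-8)*sqrt(V + 2*V) = -(-8)*sqrt(3*V) = -(-8)*sqrt(3)*sqrt(V) = 8*sqrt(3)*sqrt(V))
1/(v + u(26)) = 1/(566/7 + 8*sqrt(3)*sqrt(26)) = 1/(566/7 + 8*sqrt(78))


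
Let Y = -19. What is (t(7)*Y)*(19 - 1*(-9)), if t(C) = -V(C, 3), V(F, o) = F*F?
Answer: 26068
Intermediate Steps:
V(F, o) = F**2
t(C) = -C**2
(t(7)*Y)*(19 - 1*(-9)) = (-1*7**2*(-19))*(19 - 1*(-9)) = (-1*49*(-19))*(19 + 9) = -49*(-19)*28 = 931*28 = 26068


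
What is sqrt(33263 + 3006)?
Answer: sqrt(36269) ≈ 190.44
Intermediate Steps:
sqrt(33263 + 3006) = sqrt(36269)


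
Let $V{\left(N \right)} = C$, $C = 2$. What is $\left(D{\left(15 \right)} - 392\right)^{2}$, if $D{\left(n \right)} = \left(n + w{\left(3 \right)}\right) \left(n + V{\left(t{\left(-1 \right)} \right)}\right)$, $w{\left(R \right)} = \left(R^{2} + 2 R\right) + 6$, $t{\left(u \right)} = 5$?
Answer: $48400$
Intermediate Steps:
$V{\left(N \right)} = 2$
$w{\left(R \right)} = 6 + R^{2} + 2 R$
$D{\left(n \right)} = \left(2 + n\right) \left(21 + n\right)$ ($D{\left(n \right)} = \left(n + \left(6 + 3^{2} + 2 \cdot 3\right)\right) \left(n + 2\right) = \left(n + \left(6 + 9 + 6\right)\right) \left(2 + n\right) = \left(n + 21\right) \left(2 + n\right) = \left(21 + n\right) \left(2 + n\right) = \left(2 + n\right) \left(21 + n\right)$)
$\left(D{\left(15 \right)} - 392\right)^{2} = \left(\left(42 + 15^{2} + 23 \cdot 15\right) - 392\right)^{2} = \left(\left(42 + 225 + 345\right) - 392\right)^{2} = \left(612 - 392\right)^{2} = 220^{2} = 48400$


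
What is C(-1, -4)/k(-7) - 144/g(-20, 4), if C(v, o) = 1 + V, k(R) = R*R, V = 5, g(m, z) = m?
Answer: 1794/245 ≈ 7.3224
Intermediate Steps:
k(R) = R**2
C(v, o) = 6 (C(v, o) = 1 + 5 = 6)
C(-1, -4)/k(-7) - 144/g(-20, 4) = 6/((-7)**2) - 144/(-20) = 6/49 - 144*(-1/20) = 6*(1/49) + 36/5 = 6/49 + 36/5 = 1794/245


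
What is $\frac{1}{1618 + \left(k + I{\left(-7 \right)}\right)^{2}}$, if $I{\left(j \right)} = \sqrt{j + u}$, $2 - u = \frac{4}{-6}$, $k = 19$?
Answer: $\frac{4443}{8787523} - \frac{57 i \sqrt{39}}{17575046} \approx 0.0005056 - 2.0254 \cdot 10^{-5} i$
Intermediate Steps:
$u = \frac{8}{3}$ ($u = 2 - \frac{4}{-6} = 2 - 4 \left(- \frac{1}{6}\right) = 2 - - \frac{2}{3} = 2 + \frac{2}{3} = \frac{8}{3} \approx 2.6667$)
$I{\left(j \right)} = \sqrt{\frac{8}{3} + j}$ ($I{\left(j \right)} = \sqrt{j + \frac{8}{3}} = \sqrt{\frac{8}{3} + j}$)
$\frac{1}{1618 + \left(k + I{\left(-7 \right)}\right)^{2}} = \frac{1}{1618 + \left(19 + \frac{\sqrt{24 + 9 \left(-7\right)}}{3}\right)^{2}} = \frac{1}{1618 + \left(19 + \frac{\sqrt{24 - 63}}{3}\right)^{2}} = \frac{1}{1618 + \left(19 + \frac{\sqrt{-39}}{3}\right)^{2}} = \frac{1}{1618 + \left(19 + \frac{i \sqrt{39}}{3}\right)^{2}}$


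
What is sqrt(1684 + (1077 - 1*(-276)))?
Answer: sqrt(3037) ≈ 55.109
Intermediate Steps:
sqrt(1684 + (1077 - 1*(-276))) = sqrt(1684 + (1077 + 276)) = sqrt(1684 + 1353) = sqrt(3037)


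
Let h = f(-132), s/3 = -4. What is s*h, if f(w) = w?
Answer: 1584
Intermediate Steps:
s = -12 (s = 3*(-4) = -12)
h = -132
s*h = -12*(-132) = 1584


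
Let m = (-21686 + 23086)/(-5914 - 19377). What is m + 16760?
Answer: 60553680/3613 ≈ 16760.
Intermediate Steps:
m = -200/3613 (m = 1400/(-25291) = 1400*(-1/25291) = -200/3613 ≈ -0.055356)
m + 16760 = -200/3613 + 16760 = 60553680/3613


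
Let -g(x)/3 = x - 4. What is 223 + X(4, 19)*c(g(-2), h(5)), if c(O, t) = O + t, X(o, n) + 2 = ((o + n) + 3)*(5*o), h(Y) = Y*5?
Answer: 22497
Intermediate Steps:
g(x) = 12 - 3*x (g(x) = -3*(x - 4) = -3*(-4 + x) = 12 - 3*x)
h(Y) = 5*Y
X(o, n) = -2 + 5*o*(3 + n + o) (X(o, n) = -2 + ((o + n) + 3)*(5*o) = -2 + ((n + o) + 3)*(5*o) = -2 + (3 + n + o)*(5*o) = -2 + 5*o*(3 + n + o))
223 + X(4, 19)*c(g(-2), h(5)) = 223 + (-2 + 5*4**2 + 15*4 + 5*19*4)*((12 - 3*(-2)) + 5*5) = 223 + (-2 + 5*16 + 60 + 380)*((12 + 6) + 25) = 223 + (-2 + 80 + 60 + 380)*(18 + 25) = 223 + 518*43 = 223 + 22274 = 22497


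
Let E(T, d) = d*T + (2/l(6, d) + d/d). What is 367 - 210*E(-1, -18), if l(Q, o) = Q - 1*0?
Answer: -3693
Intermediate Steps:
l(Q, o) = Q (l(Q, o) = Q + 0 = Q)
E(T, d) = 4/3 + T*d (E(T, d) = d*T + (2/6 + d/d) = T*d + (2*(1/6) + 1) = T*d + (1/3 + 1) = T*d + 4/3 = 4/3 + T*d)
367 - 210*E(-1, -18) = 367 - 210*(4/3 - 1*(-18)) = 367 - 210*(4/3 + 18) = 367 - 210*58/3 = 367 - 4060 = -3693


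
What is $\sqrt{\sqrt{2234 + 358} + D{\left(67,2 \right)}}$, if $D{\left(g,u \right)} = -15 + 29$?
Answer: $\sqrt{14 + 36 \sqrt{2}} \approx 8.0568$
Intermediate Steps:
$D{\left(g,u \right)} = 14$
$\sqrt{\sqrt{2234 + 358} + D{\left(67,2 \right)}} = \sqrt{\sqrt{2234 + 358} + 14} = \sqrt{\sqrt{2592} + 14} = \sqrt{36 \sqrt{2} + 14} = \sqrt{14 + 36 \sqrt{2}}$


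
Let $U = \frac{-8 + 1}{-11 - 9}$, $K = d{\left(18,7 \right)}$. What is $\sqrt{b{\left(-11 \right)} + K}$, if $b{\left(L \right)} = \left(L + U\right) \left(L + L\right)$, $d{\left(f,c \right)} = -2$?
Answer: $\frac{\sqrt{23230}}{10} \approx 15.241$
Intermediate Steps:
$K = -2$
$U = \frac{7}{20}$ ($U = - \frac{7}{-20} = \left(-7\right) \left(- \frac{1}{20}\right) = \frac{7}{20} \approx 0.35$)
$b{\left(L \right)} = 2 L \left(\frac{7}{20} + L\right)$ ($b{\left(L \right)} = \left(L + \frac{7}{20}\right) \left(L + L\right) = \left(\frac{7}{20} + L\right) 2 L = 2 L \left(\frac{7}{20} + L\right)$)
$\sqrt{b{\left(-11 \right)} + K} = \sqrt{\frac{1}{10} \left(-11\right) \left(7 + 20 \left(-11\right)\right) - 2} = \sqrt{\frac{1}{10} \left(-11\right) \left(7 - 220\right) - 2} = \sqrt{\frac{1}{10} \left(-11\right) \left(-213\right) - 2} = \sqrt{\frac{2343}{10} - 2} = \sqrt{\frac{2323}{10}} = \frac{\sqrt{23230}}{10}$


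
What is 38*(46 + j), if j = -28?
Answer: 684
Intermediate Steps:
38*(46 + j) = 38*(46 - 28) = 38*18 = 684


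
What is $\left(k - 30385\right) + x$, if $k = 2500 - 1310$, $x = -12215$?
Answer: $-41410$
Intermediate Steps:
$k = 1190$
$\left(k - 30385\right) + x = \left(1190 - 30385\right) - 12215 = -29195 - 12215 = -41410$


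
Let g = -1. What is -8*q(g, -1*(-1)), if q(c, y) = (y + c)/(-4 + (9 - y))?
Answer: 0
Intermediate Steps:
q(c, y) = (c + y)/(5 - y)
-8*q(g, -1*(-1)) = -8*(-1*(-1) - (-1)*(-1))/(-5 - 1*(-1)) = -8*(1 - 1*1)/(-5 + 1) = -8*(1 - 1)/(-4) = -(-2)*0 = -8*0 = 0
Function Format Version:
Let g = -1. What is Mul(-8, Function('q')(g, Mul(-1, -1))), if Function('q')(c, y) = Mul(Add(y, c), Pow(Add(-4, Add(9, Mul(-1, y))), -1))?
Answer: 0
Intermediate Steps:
Function('q')(c, y) = Mul(Pow(Add(5, Mul(-1, y)), -1), Add(c, y)) (Function('q')(c, y) = Mul(Add(c, y), Pow(Add(5, Mul(-1, y)), -1)) = Mul(Pow(Add(5, Mul(-1, y)), -1), Add(c, y)))
Mul(-8, Function('q')(g, Mul(-1, -1))) = Mul(-8, Mul(Pow(Add(-5, Mul(-1, -1)), -1), Add(Mul(-1, -1), Mul(-1, Mul(-1, -1))))) = Mul(-8, Mul(Pow(Add(-5, 1), -1), Add(1, Mul(-1, 1)))) = Mul(-8, Mul(Pow(-4, -1), Add(1, -1))) = Mul(-8, Mul(Rational(-1, 4), 0)) = Mul(-8, 0) = 0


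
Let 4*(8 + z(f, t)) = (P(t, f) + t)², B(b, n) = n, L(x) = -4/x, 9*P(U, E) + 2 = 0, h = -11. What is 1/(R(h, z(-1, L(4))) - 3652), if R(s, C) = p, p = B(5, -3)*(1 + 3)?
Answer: -1/3664 ≈ -0.00027293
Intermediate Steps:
P(U, E) = -2/9 (P(U, E) = -2/9 + (⅑)*0 = -2/9 + 0 = -2/9)
z(f, t) = -8 + (-2/9 + t)²/4
p = -12 (p = -3*(1 + 3) = -3*4 = -12)
R(s, C) = -12
1/(R(h, z(-1, L(4))) - 3652) = 1/(-12 - 3652) = 1/(-3664) = -1/3664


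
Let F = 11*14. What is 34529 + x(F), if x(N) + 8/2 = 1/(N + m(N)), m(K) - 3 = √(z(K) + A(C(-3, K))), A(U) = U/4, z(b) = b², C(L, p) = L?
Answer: 128951503/3735 - 2*√94861/3735 ≈ 34525.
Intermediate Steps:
A(U) = U/4 (A(U) = U*(¼) = U/4)
m(K) = 3 + √(-¾ + K²) (m(K) = 3 + √(K² + (¼)*(-3)) = 3 + √(K² - ¾) = 3 + √(-¾ + K²))
F = 154
x(N) = -4 + 1/(3 + N + √(-3 + 4*N²)/2) (x(N) = -4 + 1/(N + (3 + √(-3 + 4*N²)/2)) = -4 + 1/(3 + N + √(-3 + 4*N²)/2))
34529 + x(F) = 34529 + 2*(-11 - 4*154 - 2*√(-3 + 4*154²))/(6 + √(-3 + 4*154²) + 2*154) = 34529 + 2*(-11 - 616 - 2*√(-3 + 4*23716))/(6 + √(-3 + 4*23716) + 308) = 34529 + 2*(-11 - 616 - 2*√(-3 + 94864))/(6 + √(-3 + 94864) + 308) = 34529 + 2*(-11 - 616 - 2*√94861)/(6 + √94861 + 308) = 34529 + 2*(-627 - 2*√94861)/(314 + √94861)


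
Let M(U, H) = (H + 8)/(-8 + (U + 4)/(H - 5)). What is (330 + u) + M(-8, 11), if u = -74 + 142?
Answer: 10291/26 ≈ 395.81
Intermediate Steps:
u = 68
M(U, H) = (8 + H)/(-8 + (4 + U)/(-5 + H))
(330 + u) + M(-8, 11) = (330 + 68) + (-40 + 11² + 3*11)/(44 - 8 - 8*11) = 398 + (-40 + 121 + 33)/(44 - 8 - 88) = 398 + 114/(-52) = 398 - 1/52*114 = 398 - 57/26 = 10291/26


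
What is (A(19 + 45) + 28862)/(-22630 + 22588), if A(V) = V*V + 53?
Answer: -33011/42 ≈ -785.98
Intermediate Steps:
A(V) = 53 + V**2 (A(V) = V**2 + 53 = 53 + V**2)
(A(19 + 45) + 28862)/(-22630 + 22588) = ((53 + (19 + 45)**2) + 28862)/(-22630 + 22588) = ((53 + 64**2) + 28862)/(-42) = ((53 + 4096) + 28862)*(-1/42) = (4149 + 28862)*(-1/42) = 33011*(-1/42) = -33011/42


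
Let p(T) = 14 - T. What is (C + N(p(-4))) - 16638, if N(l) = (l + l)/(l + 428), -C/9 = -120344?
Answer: 237820152/223 ≈ 1.0665e+6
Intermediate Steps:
C = 1083096 (C = -9*(-120344) = 1083096)
N(l) = 2*l/(428 + l) (N(l) = (2*l)/(428 + l) = 2*l/(428 + l))
(C + N(p(-4))) - 16638 = (1083096 + 2*(14 - 1*(-4))/(428 + (14 - 1*(-4)))) - 16638 = (1083096 + 2*(14 + 4)/(428 + (14 + 4))) - 16638 = (1083096 + 2*18/(428 + 18)) - 16638 = (1083096 + 2*18/446) - 16638 = (1083096 + 2*18*(1/446)) - 16638 = (1083096 + 18/223) - 16638 = 241530426/223 - 16638 = 237820152/223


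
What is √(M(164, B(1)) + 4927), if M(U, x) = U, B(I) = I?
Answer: √5091 ≈ 71.351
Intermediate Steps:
√(M(164, B(1)) + 4927) = √(164 + 4927) = √5091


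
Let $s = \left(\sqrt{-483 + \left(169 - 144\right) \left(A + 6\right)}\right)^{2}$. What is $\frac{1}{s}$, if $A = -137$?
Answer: $- \frac{1}{3758} \approx -0.0002661$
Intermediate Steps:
$s = -3758$ ($s = \left(\sqrt{-483 + \left(169 - 144\right) \left(-137 + 6\right)}\right)^{2} = \left(\sqrt{-483 + 25 \left(-131\right)}\right)^{2} = \left(\sqrt{-483 - 3275}\right)^{2} = \left(\sqrt{-3758}\right)^{2} = \left(i \sqrt{3758}\right)^{2} = -3758$)
$\frac{1}{s} = \frac{1}{-3758} = - \frac{1}{3758}$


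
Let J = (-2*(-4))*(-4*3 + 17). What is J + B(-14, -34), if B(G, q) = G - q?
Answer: 60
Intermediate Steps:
J = 40 (J = 8*(-12 + 17) = 8*5 = 40)
J + B(-14, -34) = 40 + (-14 - 1*(-34)) = 40 + (-14 + 34) = 40 + 20 = 60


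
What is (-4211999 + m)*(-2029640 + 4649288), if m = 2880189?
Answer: -3488873402880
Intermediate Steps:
(-4211999 + m)*(-2029640 + 4649288) = (-4211999 + 2880189)*(-2029640 + 4649288) = -1331810*2619648 = -3488873402880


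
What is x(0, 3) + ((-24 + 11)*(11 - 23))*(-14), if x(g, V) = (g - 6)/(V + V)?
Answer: -2185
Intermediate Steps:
x(g, V) = (-6 + g)/(2*V) (x(g, V) = (-6 + g)/((2*V)) = (-6 + g)*(1/(2*V)) = (-6 + g)/(2*V))
x(0, 3) + ((-24 + 11)*(11 - 23))*(-14) = (½)*(-6 + 0)/3 + ((-24 + 11)*(11 - 23))*(-14) = (½)*(⅓)*(-6) - 13*(-12)*(-14) = -1 + 156*(-14) = -1 - 2184 = -2185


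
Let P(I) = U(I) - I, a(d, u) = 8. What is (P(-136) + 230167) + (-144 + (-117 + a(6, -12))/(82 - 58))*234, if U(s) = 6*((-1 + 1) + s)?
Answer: 778913/4 ≈ 1.9473e+5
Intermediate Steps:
U(s) = 6*s (U(s) = 6*(0 + s) = 6*s)
P(I) = 5*I (P(I) = 6*I - I = 5*I)
(P(-136) + 230167) + (-144 + (-117 + a(6, -12))/(82 - 58))*234 = (5*(-136) + 230167) + (-144 + (-117 + 8)/(82 - 58))*234 = (-680 + 230167) + (-144 - 109/24)*234 = 229487 + (-144 - 109*1/24)*234 = 229487 + (-144 - 109/24)*234 = 229487 - 3565/24*234 = 229487 - 139035/4 = 778913/4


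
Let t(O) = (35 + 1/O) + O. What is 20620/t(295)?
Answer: 6082900/97351 ≈ 62.484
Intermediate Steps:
t(O) = 35 + O + 1/O
20620/t(295) = 20620/(35 + 295 + 1/295) = 20620/(97351/295) = 20620*(295/97351) = 6082900/97351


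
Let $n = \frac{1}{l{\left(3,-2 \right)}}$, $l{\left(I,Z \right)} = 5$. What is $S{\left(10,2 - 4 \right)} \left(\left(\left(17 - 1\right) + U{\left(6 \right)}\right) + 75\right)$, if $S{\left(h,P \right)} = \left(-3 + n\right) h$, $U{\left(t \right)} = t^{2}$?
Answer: $-3556$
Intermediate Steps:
$n = \frac{1}{5} \approx 0.2$
$S{\left(h,P \right)} = - \frac{14 h}{5}$ ($S{\left(h,P \right)} = \left(-3 + \frac{1}{5}\right) h = - \frac{14 h}{5}$)
$S{\left(10,2 - 4 \right)} \left(\left(\left(17 - 1\right) + U{\left(6 \right)}\right) + 75\right) = \left(- \frac{14}{5}\right) 10 \left(\left(\left(17 - 1\right) + 6^{2}\right) + 75\right) = - 28 \left(\left(16 + 36\right) + 75\right) = - 28 \left(52 + 75\right) = \left(-28\right) 127 = -3556$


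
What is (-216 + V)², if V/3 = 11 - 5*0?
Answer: 33489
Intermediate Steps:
V = 33 (V = 3*(11 - 5*0) = 3*(11 + 0) = 3*11 = 33)
(-216 + V)² = (-216 + 33)² = (-183)² = 33489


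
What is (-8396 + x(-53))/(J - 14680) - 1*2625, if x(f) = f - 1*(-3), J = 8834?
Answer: -7668652/2923 ≈ -2623.6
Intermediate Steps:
x(f) = 3 + f (x(f) = f + 3 = 3 + f)
(-8396 + x(-53))/(J - 14680) - 1*2625 = (-8396 + (3 - 53))/(8834 - 14680) - 1*2625 = (-8396 - 50)/(-5846) - 2625 = -8446*(-1/5846) - 2625 = 4223/2923 - 2625 = -7668652/2923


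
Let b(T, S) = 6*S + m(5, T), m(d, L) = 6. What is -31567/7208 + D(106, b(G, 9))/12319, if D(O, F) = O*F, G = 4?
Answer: -343030993/88795352 ≈ -3.8632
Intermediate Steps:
b(T, S) = 6 + 6*S (b(T, S) = 6*S + 6 = 6 + 6*S)
D(O, F) = F*O
-31567/7208 + D(106, b(G, 9))/12319 = -31567/7208 + ((6 + 6*9)*106)/12319 = -31567*1/7208 + ((6 + 54)*106)*(1/12319) = -31567/7208 + (60*106)*(1/12319) = -31567/7208 + 6360*(1/12319) = -31567/7208 + 6360/12319 = -343030993/88795352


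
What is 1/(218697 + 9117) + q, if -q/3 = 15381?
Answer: -10512021401/227814 ≈ -46143.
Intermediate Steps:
q = -46143 (q = -3*15381 = -46143)
1/(218697 + 9117) + q = 1/(218697 + 9117) - 46143 = 1/227814 - 46143 = -10512021401/227814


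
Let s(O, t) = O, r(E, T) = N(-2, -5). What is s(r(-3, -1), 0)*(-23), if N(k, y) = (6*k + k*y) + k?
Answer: 92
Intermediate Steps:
N(k, y) = 7*k + k*y
r(E, T) = -4 (r(E, T) = -2*(7 - 5) = -2*2 = -4)
s(r(-3, -1), 0)*(-23) = -4*(-23) = 92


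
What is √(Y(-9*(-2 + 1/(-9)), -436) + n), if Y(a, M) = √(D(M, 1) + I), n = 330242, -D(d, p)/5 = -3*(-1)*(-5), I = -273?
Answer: √(330242 + 3*I*√22) ≈ 574.67 + 0.01*I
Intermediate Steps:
D(d, p) = 75 (D(d, p) = -5*(-3*(-1))*(-5) = -15*(-5) = -5*(-15) = 75)
Y(a, M) = 3*I*√22 (Y(a, M) = √(75 - 273) = √(-198) = 3*I*√22)
√(Y(-9*(-2 + 1/(-9)), -436) + n) = √(3*I*√22 + 330242) = √(330242 + 3*I*√22)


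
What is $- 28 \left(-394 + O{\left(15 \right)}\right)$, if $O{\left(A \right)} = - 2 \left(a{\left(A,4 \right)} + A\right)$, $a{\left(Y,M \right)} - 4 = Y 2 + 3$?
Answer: $13944$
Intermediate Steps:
$a{\left(Y,M \right)} = 7 + 2 Y$ ($a{\left(Y,M \right)} = 4 + \left(Y 2 + 3\right) = 4 + \left(2 Y + 3\right) = 4 + \left(3 + 2 Y\right) = 7 + 2 Y$)
$O{\left(A \right)} = -14 - 6 A$ ($O{\left(A \right)} = - 2 \left(\left(7 + 2 A\right) + A\right) = - 2 \left(7 + 3 A\right) = -14 - 6 A$)
$- 28 \left(-394 + O{\left(15 \right)}\right) = - 28 \left(-394 - 104\right) = \left(-28\right) \left(-498\right) = 13944$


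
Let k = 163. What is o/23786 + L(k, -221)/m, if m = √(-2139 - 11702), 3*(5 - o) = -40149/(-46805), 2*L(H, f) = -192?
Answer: 110321/556651865 + 96*I*√13841/13841 ≈ 0.00019819 + 0.816*I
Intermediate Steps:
L(H, f) = -96 (L(H, f) = (½)*(-192) = -96)
o = 220642/46805 (o = 5 - (-13383)/(-46805) = 5 - (-13383)*(-1)/46805 = 5 - ⅓*40149/46805 = 5 - 13383/46805 = 220642/46805 ≈ 4.7141)
m = I*√13841 (m = √(-13841) = I*√13841 ≈ 117.65*I)
o/23786 + L(k, -221)/m = (220642/46805)/23786 - 96*(-I*√13841/13841) = (220642/46805)*(1/23786) - (-96)*I*√13841/13841 = 110321/556651865 + 96*I*√13841/13841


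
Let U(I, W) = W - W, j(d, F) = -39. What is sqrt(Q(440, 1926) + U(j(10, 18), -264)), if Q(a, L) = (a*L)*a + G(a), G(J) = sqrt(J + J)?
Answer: 2*sqrt(93218400 + sqrt(55)) ≈ 19310.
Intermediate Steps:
G(J) = sqrt(2)*sqrt(J) (G(J) = sqrt(2*J) = sqrt(2)*sqrt(J))
U(I, W) = 0
Q(a, L) = L*a**2 + sqrt(2)*sqrt(a) (Q(a, L) = (a*L)*a + sqrt(2)*sqrt(a) = (L*a)*a + sqrt(2)*sqrt(a) = L*a**2 + sqrt(2)*sqrt(a))
sqrt(Q(440, 1926) + U(j(10, 18), -264)) = sqrt((1926*440**2 + sqrt(2)*sqrt(440)) + 0) = sqrt((1926*193600 + sqrt(2)*(2*sqrt(110))) + 0) = sqrt((372873600 + 4*sqrt(55)) + 0) = sqrt(372873600 + 4*sqrt(55))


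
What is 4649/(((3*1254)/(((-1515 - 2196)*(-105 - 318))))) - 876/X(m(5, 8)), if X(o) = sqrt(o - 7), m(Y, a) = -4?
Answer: 810864633/418 + 876*I*sqrt(11)/11 ≈ 1.9399e+6 + 264.12*I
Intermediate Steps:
X(o) = sqrt(-7 + o)
4649/(((3*1254)/(((-1515 - 2196)*(-105 - 318))))) - 876/X(m(5, 8)) = 4649/(((3*1254)/(((-1515 - 2196)*(-105 - 318))))) - 876/sqrt(-7 - 4) = 4649/((3762/((-3711*(-423))))) - 876*(-I*sqrt(11)/11) = 4649/((3762/1569753)) - 876*(-I*sqrt(11)/11) = 4649/((3762*(1/1569753))) - (-876)*I*sqrt(11)/11 = 4649/(418/174417) + 876*I*sqrt(11)/11 = 4649*(174417/418) + 876*I*sqrt(11)/11 = 810864633/418 + 876*I*sqrt(11)/11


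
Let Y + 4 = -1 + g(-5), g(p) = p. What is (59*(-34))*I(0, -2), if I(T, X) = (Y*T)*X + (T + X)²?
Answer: -8024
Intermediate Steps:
Y = -10 (Y = -4 + (-1 - 5) = -4 - 6 = -10)
I(T, X) = (T + X)² - 10*T*X (I(T, X) = (-10*T)*X + (T + X)² = -10*T*X + (T + X)² = (T + X)² - 10*T*X)
(59*(-34))*I(0, -2) = (59*(-34))*((0 - 2)² - 10*0*(-2)) = -2006*((-2)² + 0) = -2006*(4 + 0) = -2006*4 = -8024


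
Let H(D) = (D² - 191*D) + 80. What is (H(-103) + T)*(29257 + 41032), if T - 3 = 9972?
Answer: 2835247393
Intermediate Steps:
T = 9975 (T = 3 + 9972 = 9975)
H(D) = 80 + D² - 191*D
(H(-103) + T)*(29257 + 41032) = ((80 + (-103)² - 191*(-103)) + 9975)*(29257 + 41032) = ((80 + 10609 + 19673) + 9975)*70289 = (30362 + 9975)*70289 = 40337*70289 = 2835247393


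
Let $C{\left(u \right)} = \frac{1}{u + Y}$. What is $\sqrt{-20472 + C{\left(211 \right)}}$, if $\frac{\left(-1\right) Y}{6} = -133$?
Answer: $\frac{i \sqrt{20842153223}}{1009} \approx 143.08 i$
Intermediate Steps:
$Y = 798$ ($Y = \left(-6\right) \left(-133\right) = 798$)
$C{\left(u \right)} = \frac{1}{798 + u}$ ($C{\left(u \right)} = \frac{1}{u + 798} = \frac{1}{798 + u}$)
$\sqrt{-20472 + C{\left(211 \right)}} = \sqrt{-20472 + \frac{1}{798 + 211}} = \sqrt{-20472 + \frac{1}{1009}} = \sqrt{- \frac{20656247}{1009}} = \frac{i \sqrt{20842153223}}{1009}$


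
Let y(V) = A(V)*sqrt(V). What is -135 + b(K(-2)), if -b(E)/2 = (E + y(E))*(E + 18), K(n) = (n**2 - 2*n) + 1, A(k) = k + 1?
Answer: -2241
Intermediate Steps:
A(k) = 1 + k
y(V) = sqrt(V)*(1 + V) (y(V) = (1 + V)*sqrt(V) = sqrt(V)*(1 + V))
K(n) = 1 + n**2 - 2*n
b(E) = -2*(18 + E)*(E + sqrt(E)*(1 + E)) (b(E) = -2*(E + sqrt(E)*(1 + E))*(E + 18) = -2*(E + sqrt(E)*(1 + E))*(18 + E) = -2*(18 + E)*(E + sqrt(E)*(1 + E)))
-135 + b(K(-2)) = -135 + (-38*(1 + (-2)**2 - 2*(-2))**(3/2) - 36*(1 + (-2)**2 - 2*(-2)) - 36*sqrt(1 + (-2)**2 - 2*(-2)) - 2*(1 + (-2)**2 - 2*(-2))**2 - 2*(1 + (-2)**2 - 2*(-2))**(5/2)) = -135 + (-38*(1 + 4 + 4)**(3/2) - 36*(1 + 4 + 4) - 36*sqrt(1 + 4 + 4) - 2*(1 + 4 + 4)**2 - 2*(1 + 4 + 4)**(5/2)) = -135 + (-38*9**(3/2) - 36*9 - 36*sqrt(9) - 2*9**2 - 2*9**(5/2)) = -135 + (-38*27 - 324 - 36*3 - 2*81 - 2*243) = -135 + (-1026 - 324 - 108 - 162 - 486) = -135 - 2106 = -2241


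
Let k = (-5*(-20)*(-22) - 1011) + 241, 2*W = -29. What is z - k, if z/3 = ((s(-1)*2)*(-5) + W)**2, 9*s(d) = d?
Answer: 378841/108 ≈ 3507.8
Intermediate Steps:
W = -29/2 (W = (1/2)*(-29) = -29/2 ≈ -14.500)
s(d) = d/9
k = -2970 (k = (100*(-22) - 1011) + 241 = (-2200 - 1011) + 241 = -3211 + 241 = -2970)
z = 58081/108 (z = 3*((((1/9)*(-1))*2)*(-5) - 29/2)**2 = 3*(-1/9*2*(-5) - 29/2)**2 = 3*(-2/9*(-5) - 29/2)**2 = 3*(10/9 - 29/2)**2 = 3*(-241/18)**2 = 3*(58081/324) = 58081/108 ≈ 537.79)
z - k = 58081/108 - 1*(-2970) = 58081/108 + 2970 = 378841/108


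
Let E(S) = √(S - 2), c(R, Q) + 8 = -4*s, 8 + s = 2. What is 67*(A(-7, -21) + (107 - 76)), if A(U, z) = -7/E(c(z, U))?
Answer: 2077 - 67*√14/2 ≈ 1951.7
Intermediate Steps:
s = -6 (s = -8 + 2 = -6)
c(R, Q) = 16 (c(R, Q) = -8 - 4*(-6) = -8 + 24 = 16)
E(S) = √(-2 + S)
A(U, z) = -√14/2 (A(U, z) = -7/√(-2 + 16) = -7*√14/14 = -√14/2)
67*(A(-7, -21) + (107 - 76)) = 67*(-√14/2 + (107 - 76)) = 67*(-√14/2 + 31) = 67*(31 - √14/2) = 2077 - 67*√14/2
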